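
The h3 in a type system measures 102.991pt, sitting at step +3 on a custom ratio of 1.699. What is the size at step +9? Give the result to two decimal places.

2477.19pt

Moving from step +3 to step +9 is 6 steps up, so multiply by r⁶.
102.991 × 1.699⁶ = 102.991 × 24.05250 ≈ 2477.191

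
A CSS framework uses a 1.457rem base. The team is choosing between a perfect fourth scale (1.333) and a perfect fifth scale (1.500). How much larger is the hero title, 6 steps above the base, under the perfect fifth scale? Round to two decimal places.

8.42rem

Perfect fourth: 1.457 × 1.333⁶ = 8.1741rem
Perfect fifth: 1.457 × 1.500⁶ = 16.5961rem
Difference: 16.5961 − 8.1741 = 8.4220rem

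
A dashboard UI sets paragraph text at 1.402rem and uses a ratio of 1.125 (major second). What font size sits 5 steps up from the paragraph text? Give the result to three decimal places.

2.526rem

Every step multiplies by the scale ratio.
1.402 × 1.125⁵ = 1.402 × 1.80203 ≈ 2.526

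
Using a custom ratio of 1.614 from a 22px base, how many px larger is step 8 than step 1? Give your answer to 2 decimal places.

Step 1: 22.0 × 1.614 = 35.5080px
Step 8: 22.0 × 1.614⁸ = 1013.0968px
Difference: 1013.0968 − 35.5080 = 977.5888px

977.59px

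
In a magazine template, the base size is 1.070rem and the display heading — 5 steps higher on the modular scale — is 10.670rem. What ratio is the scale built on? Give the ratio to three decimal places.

1.584

The ratio satisfies 1.070 × r⁵ = 10.670, so r = (10.670 / 1.070)^(1/5).
r = 9.9720^(1/5) ≈ 1.5840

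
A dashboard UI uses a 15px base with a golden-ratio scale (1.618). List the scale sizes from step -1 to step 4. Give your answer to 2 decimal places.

Step -1: 15.0 ÷ 1.618 = 9.27
Step 0: 15px
Step 1: 15.0 × 1.618 = 24.27
Step 2: 15.0 × 1.618² = 39.27
Step 3: 15.0 × 1.618³ = 63.54
Step 4: 15.0 × 1.618⁴ = 102.80

9.27px, 15.00px, 24.27px, 39.27px, 63.54px, 102.80px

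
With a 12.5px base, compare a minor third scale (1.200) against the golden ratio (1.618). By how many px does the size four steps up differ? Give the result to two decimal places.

59.75px

Minor third: 12.5 × 1.200⁴ = 25.9200px
Golden ratio: 12.5 × 1.618⁴ = 85.6691px
Difference: 85.6691 − 25.9200 = 59.7491px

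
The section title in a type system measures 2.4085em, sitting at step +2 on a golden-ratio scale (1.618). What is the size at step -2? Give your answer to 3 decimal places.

0.351em

2.4085 ÷ 1.618⁴ = 2.4085 ÷ 6.85353 ≈ 0.351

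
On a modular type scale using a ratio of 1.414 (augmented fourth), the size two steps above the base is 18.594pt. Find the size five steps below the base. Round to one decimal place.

The gap is -5 − (2) = -7 steps, so the factor is 1.414^-7.
18.594 ÷ 1.414⁷ = 18.594 ÷ 11.30175 ≈ 1.645

1.6pt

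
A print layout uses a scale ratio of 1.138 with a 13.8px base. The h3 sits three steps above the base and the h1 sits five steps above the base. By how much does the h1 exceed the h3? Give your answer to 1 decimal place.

Step 3: 13.8 × 1.138³ = 20.338px
Step 5: 13.8 × 1.138⁵ = 26.338px
Difference: 26.338 − 20.338 = 6.000px

6.0px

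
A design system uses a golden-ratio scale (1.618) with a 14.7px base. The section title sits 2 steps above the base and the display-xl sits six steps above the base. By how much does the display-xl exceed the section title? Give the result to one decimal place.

225.3px

Step 2: 14.7 × 1.618² = 38.483px
Step 6: 14.7 × 1.618⁶ = 263.748px
Difference: 263.748 − 38.483 = 225.265px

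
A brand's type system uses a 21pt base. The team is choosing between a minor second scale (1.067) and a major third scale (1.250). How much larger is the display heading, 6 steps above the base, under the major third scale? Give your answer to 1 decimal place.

49.1pt

Minor second: 21.0 × 1.067⁶ = 30.989pt
Major third: 21.0 × 1.250⁶ = 80.109pt
Difference: 80.109 − 30.989 = 49.120pt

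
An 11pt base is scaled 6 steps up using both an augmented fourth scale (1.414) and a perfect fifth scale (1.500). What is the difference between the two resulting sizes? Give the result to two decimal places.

37.38pt

Augmented fourth: 11.0 × 1.414⁶ = 87.9203pt
Perfect fifth: 11.0 × 1.500⁶ = 125.2969pt
Difference: 125.2969 − 87.9203 = 37.3766pt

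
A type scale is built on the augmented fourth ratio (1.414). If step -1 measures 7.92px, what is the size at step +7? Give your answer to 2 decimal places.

126.57px

The gap is 7 − (-1) = 8 steps, so the factor is 1.414^8.
7.92 × 1.414⁸ = 7.92 × 15.98068 ≈ 126.567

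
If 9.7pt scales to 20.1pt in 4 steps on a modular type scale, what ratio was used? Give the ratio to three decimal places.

1.200

The ratio satisfies 9.7 × r⁴ = 20.1, so r = (20.1 / 9.7)^(1/4).
r = 2.0722^(1/4) ≈ 1.1998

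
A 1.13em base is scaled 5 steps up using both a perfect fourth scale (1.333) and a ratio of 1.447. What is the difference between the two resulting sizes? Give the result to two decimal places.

2.41em

Perfect fourth: 1.13 × 1.333⁵ = 4.7559em
At 1.447: 1.13 × 1.447⁵ = 7.1684em
Difference: 7.1684 − 4.7559 = 2.4125em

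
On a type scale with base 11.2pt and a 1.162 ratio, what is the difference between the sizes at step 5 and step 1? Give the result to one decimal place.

Step 1: 11.2 × 1.162 = 13.014pt
Step 5: 11.2 × 1.162⁵ = 23.727pt
Difference: 23.727 − 13.014 = 10.713pt

10.7pt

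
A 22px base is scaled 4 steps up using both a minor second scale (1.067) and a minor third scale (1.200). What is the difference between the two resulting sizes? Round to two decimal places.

Minor second: 22.0 × 1.067⁴ = 28.5155px
Minor third: 22.0 × 1.200⁴ = 45.6192px
Difference: 45.6192 − 28.5155 = 17.1037px

17.10px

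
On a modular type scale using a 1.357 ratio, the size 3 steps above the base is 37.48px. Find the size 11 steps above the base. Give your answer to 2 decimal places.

430.96px

Moving from step +3 to step +11 is 8 steps up, so multiply by r⁸.
37.48 × 1.357⁸ = 37.48 × 11.49844 ≈ 430.961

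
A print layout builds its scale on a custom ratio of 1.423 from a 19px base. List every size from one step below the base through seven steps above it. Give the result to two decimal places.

Step -1: 19.0 ÷ 1.423 = 13.35
Step 0: 19px
Step 1: 19.0 × 1.423 = 27.04
Step 2: 19.0 × 1.423² = 38.47
Step 3: 19.0 × 1.423³ = 54.75
Step 4: 19.0 × 1.423⁴ = 77.91
Step 5: 19.0 × 1.423⁵ = 110.86
Step 6: 19.0 × 1.423⁶ = 157.75
Step 7: 19.0 × 1.423⁷ = 224.49

13.35px, 19.00px, 27.04px, 38.47px, 54.75px, 77.91px, 110.86px, 157.75px, 224.49px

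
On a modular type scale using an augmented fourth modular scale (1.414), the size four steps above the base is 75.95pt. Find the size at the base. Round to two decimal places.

19.00pt

75.95 ÷ 1.414⁴ = 75.95 ÷ 3.99758 ≈ 18.999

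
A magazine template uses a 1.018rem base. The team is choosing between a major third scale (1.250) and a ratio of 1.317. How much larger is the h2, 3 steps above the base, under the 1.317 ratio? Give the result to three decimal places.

Major third: 1.018 × 1.250³ = 1.98828rem
At 1.317: 1.018 × 1.317³ = 2.32544rem
Difference: 2.32544 − 1.98828 = 0.33716rem

0.337rem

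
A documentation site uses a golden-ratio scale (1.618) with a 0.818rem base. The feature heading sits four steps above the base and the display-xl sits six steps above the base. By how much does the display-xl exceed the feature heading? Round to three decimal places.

9.070rem

Step 4: 0.818 × 1.618⁴ = 5.60618rem
Step 6: 0.818 × 1.618⁶ = 14.67656rem
Difference: 14.67656 − 5.60618 = 9.07038rem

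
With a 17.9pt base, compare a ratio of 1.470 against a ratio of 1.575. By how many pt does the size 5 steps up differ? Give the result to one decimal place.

50.6pt

At 1.470: 17.9 × 1.470⁵ = 122.868pt
At 1.575: 17.9 × 1.575⁵ = 173.483pt
Difference: 173.483 − 122.868 = 50.615pt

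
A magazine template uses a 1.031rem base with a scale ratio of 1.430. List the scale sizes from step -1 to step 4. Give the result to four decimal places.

Step -1: 1.031 ÷ 1.430 = 0.7210
Step 0: 1.031rem
Step 1: 1.031 × 1.430 = 1.4743
Step 2: 1.031 × 1.430² = 2.1083
Step 3: 1.031 × 1.430³ = 3.0149
Step 4: 1.031 × 1.430⁴ = 4.3112

0.7210rem, 1.0310rem, 1.4743rem, 2.1083rem, 3.0149rem, 4.3112rem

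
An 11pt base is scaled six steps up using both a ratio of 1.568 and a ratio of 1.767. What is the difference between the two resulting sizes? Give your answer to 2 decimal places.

171.34pt

At 1.568: 11.0 × 1.568⁶ = 163.4817pt
At 1.767: 11.0 × 1.767⁶ = 334.8205pt
Difference: 334.8205 − 163.4817 = 171.3388pt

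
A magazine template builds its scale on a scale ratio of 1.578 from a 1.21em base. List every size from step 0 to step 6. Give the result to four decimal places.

Step 0: 1.21em
Step 1: 1.21 × 1.578 = 1.9094
Step 2: 1.21 × 1.578² = 3.0130
Step 3: 1.21 × 1.578³ = 4.7545
Step 4: 1.21 × 1.578⁴ = 7.5026
Step 5: 1.21 × 1.578⁵ = 11.8391
Step 6: 1.21 × 1.578⁶ = 18.6822

1.2100em, 1.9094em, 3.0130em, 4.7545em, 7.5026em, 11.8391em, 18.6822em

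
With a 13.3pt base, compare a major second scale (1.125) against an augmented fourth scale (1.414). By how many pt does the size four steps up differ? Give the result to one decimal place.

31.9pt

Major second: 13.3 × 1.125⁴ = 21.304pt
Augmented fourth: 13.3 × 1.414⁴ = 53.168pt
Difference: 53.168 − 21.304 = 31.864pt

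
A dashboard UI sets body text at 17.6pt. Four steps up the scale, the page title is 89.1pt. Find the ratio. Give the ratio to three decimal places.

r⁴ = 89.1 / 17.6, so r = (89.1/17.6)^(1/4).
r = 5.0625^(1/4) ≈ 1.5000

1.500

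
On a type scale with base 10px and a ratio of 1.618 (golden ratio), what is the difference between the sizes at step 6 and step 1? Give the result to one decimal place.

163.2px

Step 1: 10.0 × 1.618 = 16.180px
Step 6: 10.0 × 1.618⁶ = 179.420px
Difference: 179.420 − 16.180 = 163.240px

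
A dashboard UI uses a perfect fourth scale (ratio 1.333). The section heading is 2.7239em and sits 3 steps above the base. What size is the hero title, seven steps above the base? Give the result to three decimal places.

The gap is 7 − (3) = 4 steps, so the factor is 1.333^4.
2.7239 × 1.333⁴ = 2.7239 × 3.15733 ≈ 8.600

8.600em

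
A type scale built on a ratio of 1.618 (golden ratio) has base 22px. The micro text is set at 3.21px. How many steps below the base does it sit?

4

1.618ⁿ = 22 / 3.21 = 6.8536
n = ln(6.8536) / ln(1.618) = 1.9248 / 0.4812 ≈ 4.00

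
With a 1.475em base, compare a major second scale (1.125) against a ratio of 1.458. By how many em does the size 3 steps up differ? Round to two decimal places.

Major second: 1.475 × 1.125³ = 2.1001em
At 1.458: 1.475 × 1.458³ = 4.5716em
Difference: 4.5716 − 2.1001 = 2.4715em

2.47em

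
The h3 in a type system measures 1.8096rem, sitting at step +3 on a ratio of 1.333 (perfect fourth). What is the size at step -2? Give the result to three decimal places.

0.430rem

1.8096 ÷ 1.333⁵ = 1.8096 ÷ 4.20873 ≈ 0.430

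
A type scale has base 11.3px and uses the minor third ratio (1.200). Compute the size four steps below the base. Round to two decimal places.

5.45px

Every step multiplies by the scale ratio.
11.3 ÷ 1.200⁴ = 11.3 ÷ 2.07360 ≈ 5.45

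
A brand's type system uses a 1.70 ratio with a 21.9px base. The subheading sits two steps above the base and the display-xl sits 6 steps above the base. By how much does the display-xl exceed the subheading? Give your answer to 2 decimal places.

465.32px

Step 2: 21.9 × 1.70² = 63.2910px
Step 6: 21.9 × 1.70⁶ = 528.6128px
Difference: 528.6128 − 63.2910 = 465.3218px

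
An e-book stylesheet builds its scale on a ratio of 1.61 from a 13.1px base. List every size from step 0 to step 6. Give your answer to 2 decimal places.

13.10px, 21.09px, 33.96px, 54.67px, 88.02px, 141.71px, 228.15px

Step 0: 13.1px
Step 1: 13.1 × 1.61 = 21.09
Step 2: 13.1 × 1.61² = 33.96
Step 3: 13.1 × 1.61³ = 54.67
Step 4: 13.1 × 1.61⁴ = 88.02
Step 5: 13.1 × 1.61⁵ = 141.71
Step 6: 13.1 × 1.61⁶ = 228.15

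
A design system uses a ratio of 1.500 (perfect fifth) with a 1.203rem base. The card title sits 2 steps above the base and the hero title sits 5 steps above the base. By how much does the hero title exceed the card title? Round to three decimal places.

Step 2: 1.203 × 1.500² = 2.70675rem
Step 5: 1.203 × 1.500⁵ = 9.13528rem
Difference: 9.13528 − 2.70675 = 6.42853rem

6.429rem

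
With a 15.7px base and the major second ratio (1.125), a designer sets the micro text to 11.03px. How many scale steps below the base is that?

1.125ⁿ = 15.7 / 11.03 = 1.4234
n = ln(1.4234) / ln(1.125) = 0.3530 / 0.1178 ≈ 3.00

3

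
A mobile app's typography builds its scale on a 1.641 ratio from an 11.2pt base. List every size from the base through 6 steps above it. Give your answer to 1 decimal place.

Step 0: 11.2pt
Step 1: 11.2 × 1.641 = 18.4
Step 2: 11.2 × 1.641² = 30.2
Step 3: 11.2 × 1.641³ = 49.5
Step 4: 11.2 × 1.641⁴ = 81.2
Step 5: 11.2 × 1.641⁵ = 133.3
Step 6: 11.2 × 1.641⁶ = 218.7

11.2pt, 18.4pt, 30.2pt, 49.5pt, 81.2pt, 133.3pt, 218.7pt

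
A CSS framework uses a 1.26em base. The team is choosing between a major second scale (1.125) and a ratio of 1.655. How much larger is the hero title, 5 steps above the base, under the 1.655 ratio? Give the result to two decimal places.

13.37em

Major second: 1.26 × 1.125⁵ = 2.2706em
At 1.655: 1.26 × 1.655⁵ = 15.6445em
Difference: 15.6445 − 2.2706 = 13.3739em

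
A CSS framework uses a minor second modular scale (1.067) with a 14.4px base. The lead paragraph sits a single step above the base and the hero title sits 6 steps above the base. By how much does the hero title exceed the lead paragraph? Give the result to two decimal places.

Step 1: 14.4 × 1.067 = 15.3648px
Step 6: 14.4 × 1.067⁶ = 21.2495px
Difference: 21.2495 − 15.3648 = 5.8847px

5.88px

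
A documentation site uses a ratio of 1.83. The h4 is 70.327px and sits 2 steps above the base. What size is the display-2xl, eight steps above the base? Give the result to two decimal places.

2641.37px

Moving from step +2 to step +8 is 6 steps up, so multiply by r⁶.
70.327 × 1.83⁶ = 70.327 × 37.55835 ≈ 2641.366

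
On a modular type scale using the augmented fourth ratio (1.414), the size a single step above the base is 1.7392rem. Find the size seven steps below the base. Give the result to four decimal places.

0.1088rem

1.7392 ÷ 1.414⁸ = 1.7392 ÷ 15.98068 ≈ 0.1088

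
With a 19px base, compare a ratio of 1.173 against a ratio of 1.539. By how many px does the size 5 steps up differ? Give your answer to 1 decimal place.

At 1.173: 19.0 × 1.173⁵ = 42.193px
At 1.539: 19.0 × 1.539⁵ = 164.039px
Difference: 164.039 − 42.193 = 121.846px

121.8px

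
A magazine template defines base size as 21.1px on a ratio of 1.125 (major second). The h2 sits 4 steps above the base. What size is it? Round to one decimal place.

Each step on a modular scale multiplies by the ratio, so the size n steps from the base is base × ratioⁿ.
21.1 × 1.125⁴ = 21.1 × 1.60181 ≈ 33.80

33.8px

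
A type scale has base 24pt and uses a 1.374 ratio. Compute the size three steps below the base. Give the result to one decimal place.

9.3pt

24.0 ÷ 1.374³ = 24.0 ÷ 2.59394 ≈ 9.25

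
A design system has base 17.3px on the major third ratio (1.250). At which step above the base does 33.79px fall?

1.250ⁿ = 33.79 / 17.3 = 1.9532
n = ln(1.9532) / ln(1.250) = 0.6695 / 0.2231 ≈ 3.00

3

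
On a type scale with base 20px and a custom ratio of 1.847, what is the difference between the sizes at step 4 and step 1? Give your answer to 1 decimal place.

195.8px

Step 1: 20.0 × 1.847 = 36.940px
Step 4: 20.0 × 1.847⁴ = 232.754px
Difference: 232.754 − 36.940 = 195.814px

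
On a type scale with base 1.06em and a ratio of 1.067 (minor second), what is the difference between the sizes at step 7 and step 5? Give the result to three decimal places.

Step 5: 1.06 × 1.067⁵ = 1.46598em
Step 7: 1.06 × 1.067⁷ = 1.66900em
Difference: 1.66900 − 1.46598 = 0.20302em

0.203em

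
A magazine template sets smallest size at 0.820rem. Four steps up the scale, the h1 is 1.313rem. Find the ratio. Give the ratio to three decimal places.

The ratio satisfies 0.820 × r⁴ = 1.313, so r = (1.313 / 0.820)^(1/4).
r = 1.6012^(1/4) ≈ 1.1249

1.125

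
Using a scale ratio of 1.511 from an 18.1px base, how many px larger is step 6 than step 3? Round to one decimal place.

153.0px

Step 3: 18.1 × 1.511³ = 62.441px
Step 6: 18.1 × 1.511⁶ = 215.410px
Difference: 215.410 − 62.441 = 152.969px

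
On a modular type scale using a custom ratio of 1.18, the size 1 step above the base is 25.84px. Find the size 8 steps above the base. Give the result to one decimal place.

25.84 × 1.18⁷ = 25.84 × 3.18547 ≈ 82.313

82.3px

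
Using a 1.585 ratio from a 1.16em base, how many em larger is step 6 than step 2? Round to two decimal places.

Step 2: 1.16 × 1.585² = 2.9142em
Step 6: 1.16 × 1.585⁶ = 18.3922em
Difference: 18.3922 − 2.9142 = 15.4780em

15.48em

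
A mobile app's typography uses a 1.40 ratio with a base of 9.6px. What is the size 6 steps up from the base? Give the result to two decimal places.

72.28px

9.6 × 1.40⁶ = 9.6 × 7.52954 ≈ 72.28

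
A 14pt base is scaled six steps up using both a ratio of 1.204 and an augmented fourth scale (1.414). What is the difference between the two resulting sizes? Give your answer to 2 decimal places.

69.25pt

At 1.204: 14.0 × 1.204⁶ = 42.6468pt
Augmented fourth: 14.0 × 1.414⁶ = 111.8986pt
Difference: 111.8986 − 42.6468 = 69.2518pt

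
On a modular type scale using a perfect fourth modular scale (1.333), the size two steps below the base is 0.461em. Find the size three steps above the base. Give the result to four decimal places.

1.9402em

0.461 × 1.333⁵ = 0.461 × 4.20873 ≈ 1.9402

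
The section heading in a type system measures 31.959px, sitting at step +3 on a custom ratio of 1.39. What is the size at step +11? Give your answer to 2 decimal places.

445.36px

The gap is 11 − (3) = 8 steps, so the factor is 1.39^8.
31.959 × 1.39⁸ = 31.959 × 13.93537 ≈ 445.360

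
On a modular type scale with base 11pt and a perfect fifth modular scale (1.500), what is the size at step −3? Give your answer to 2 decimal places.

3.26pt

Each step on a modular scale multiplies by the ratio, so the size n steps from the base is base × ratioⁿ.
11.0 ÷ 1.500³ = 11.0 ÷ 3.37500 ≈ 3.26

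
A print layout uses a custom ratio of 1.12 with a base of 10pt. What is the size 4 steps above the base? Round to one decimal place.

15.7pt

Every step multiplies by the scale ratio.
10.0 × 1.12⁴ = 10.0 × 1.57352 ≈ 15.74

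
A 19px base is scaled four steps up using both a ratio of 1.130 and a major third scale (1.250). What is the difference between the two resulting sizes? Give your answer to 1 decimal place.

15.4px

At 1.130: 19.0 × 1.130⁴ = 30.979px
Major third: 19.0 × 1.250⁴ = 46.387px
Difference: 46.387 − 30.979 = 15.408px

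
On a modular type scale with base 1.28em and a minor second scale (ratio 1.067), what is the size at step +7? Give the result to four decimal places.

2.0154em

1.28 × 1.067⁷ = 1.28 × 1.57453 ≈ 2.0154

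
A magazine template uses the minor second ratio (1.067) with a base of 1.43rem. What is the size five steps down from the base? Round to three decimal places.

1.034rem

Each step on a modular scale multiplies by the ratio, so the size n steps from the base is base × ratioⁿ.
1.43 ÷ 1.067⁵ = 1.43 ÷ 1.38300 ≈ 1.034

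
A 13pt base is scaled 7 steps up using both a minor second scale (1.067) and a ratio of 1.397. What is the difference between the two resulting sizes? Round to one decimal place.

114.5pt

Minor second: 13.0 × 1.067⁷ = 20.469pt
At 1.397: 13.0 × 1.397⁷ = 134.995pt
Difference: 134.995 − 20.469 = 114.526pt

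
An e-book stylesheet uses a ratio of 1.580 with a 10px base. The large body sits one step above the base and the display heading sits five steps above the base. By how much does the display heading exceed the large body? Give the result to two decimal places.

Step 1: 10.0 × 1.580 = 15.8000px
Step 5: 10.0 × 1.580⁵ = 98.4658px
Difference: 98.4658 − 15.8000 = 82.6658px

82.67px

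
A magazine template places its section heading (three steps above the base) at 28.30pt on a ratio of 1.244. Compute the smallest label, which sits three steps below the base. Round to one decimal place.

7.6pt

Moving from step +3 to step -3 is 6 steps down, so divide by r⁶.
28.30 ÷ 1.244⁶ = 28.30 ÷ 3.70614 ≈ 7.636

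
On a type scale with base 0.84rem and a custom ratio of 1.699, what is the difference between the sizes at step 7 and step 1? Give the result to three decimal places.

Step 1: 0.84 × 1.699 = 1.42716rem
Step 7: 0.84 × 1.699⁷ = 34.32677rem
Difference: 34.32677 − 1.42716 = 32.89961rem

32.900rem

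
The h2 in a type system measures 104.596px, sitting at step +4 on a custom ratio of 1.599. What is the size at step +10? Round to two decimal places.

1748.26px

Moving from step +4 to step +10 is 6 steps up, so multiply by r⁶.
104.596 × 1.599⁶ = 104.596 × 16.71440 ≈ 1748.259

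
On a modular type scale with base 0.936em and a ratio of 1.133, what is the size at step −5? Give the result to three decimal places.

A modular type scale is a geometric sequence: sizeₙ = base × rⁿ.
0.936 ÷ 1.133⁵ = 0.936 ÷ 1.86702 ≈ 0.501

0.501em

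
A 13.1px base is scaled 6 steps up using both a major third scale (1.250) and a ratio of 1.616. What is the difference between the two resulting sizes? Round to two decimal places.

183.33px

Major third: 13.1 × 1.250⁶ = 49.9725px
At 1.616: 13.1 × 1.616⁶ = 233.3025px
Difference: 233.3025 − 49.9725 = 183.3300px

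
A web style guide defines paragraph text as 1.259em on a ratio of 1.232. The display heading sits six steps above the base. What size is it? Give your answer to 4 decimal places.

4.4024em

Each step on a modular scale multiplies by the ratio, so the size n steps from the base is base × ratioⁿ.
1.259 × 1.232⁶ = 1.259 × 3.49675 ≈ 4.4024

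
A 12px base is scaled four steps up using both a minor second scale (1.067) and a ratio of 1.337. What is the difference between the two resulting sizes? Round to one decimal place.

22.8px

Minor second: 12.0 × 1.067⁴ = 15.554px
At 1.337: 12.0 × 1.337⁴ = 38.345px
Difference: 38.345 − 15.554 = 22.791px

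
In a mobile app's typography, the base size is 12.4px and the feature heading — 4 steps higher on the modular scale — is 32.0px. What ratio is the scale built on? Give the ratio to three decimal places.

r⁴ = 32.0 / 12.4, so r = (32.0/12.4)^(1/4).
r = 2.5806^(1/4) ≈ 1.2675

1.267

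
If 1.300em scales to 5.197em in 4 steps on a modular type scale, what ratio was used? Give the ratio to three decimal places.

The ratio satisfies 1.300 × r⁴ = 5.197, so r = (5.197 / 1.300)^(1/4).
r = 3.9977^(1/4) ≈ 1.4140

1.414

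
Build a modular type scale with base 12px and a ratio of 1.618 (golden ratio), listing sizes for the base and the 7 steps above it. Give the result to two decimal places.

12.00px, 19.42px, 31.42px, 50.83px, 82.24px, 133.07px, 215.30px, 348.36px

Step 0: 12px
Step 1: 12.0 × 1.618 = 19.42
Step 2: 12.0 × 1.618² = 31.42
Step 3: 12.0 × 1.618³ = 50.83
Step 4: 12.0 × 1.618⁴ = 82.24
Step 5: 12.0 × 1.618⁵ = 133.07
Step 6: 12.0 × 1.618⁶ = 215.30
Step 7: 12.0 × 1.618⁷ = 348.36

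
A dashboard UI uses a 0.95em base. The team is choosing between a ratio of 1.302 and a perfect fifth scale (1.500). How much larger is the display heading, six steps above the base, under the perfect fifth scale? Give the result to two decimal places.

At 1.302: 0.95 × 1.302⁶ = 4.6280em
Perfect fifth: 0.95 × 1.500⁶ = 10.8211em
Difference: 10.8211 − 4.6280 = 6.1931em

6.19em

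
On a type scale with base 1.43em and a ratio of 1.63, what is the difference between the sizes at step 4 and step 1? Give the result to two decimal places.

7.76em

Step 1: 1.43 × 1.63 = 2.3309em
Step 4: 1.43 × 1.63⁴ = 10.0945em
Difference: 10.0945 − 2.3309 = 7.7636em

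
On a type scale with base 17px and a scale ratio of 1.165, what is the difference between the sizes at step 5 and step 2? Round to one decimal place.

13.4px

Step 2: 17.0 × 1.165² = 23.073px
Step 5: 17.0 × 1.165⁵ = 36.482px
Difference: 36.482 − 23.073 = 13.409px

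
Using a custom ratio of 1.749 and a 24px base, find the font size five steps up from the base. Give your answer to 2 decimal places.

24.0 × 1.749⁵ = 24.0 × 16.36624 ≈ 392.79

392.79px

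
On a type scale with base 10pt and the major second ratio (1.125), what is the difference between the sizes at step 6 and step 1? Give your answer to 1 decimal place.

9.0pt

Step 1: 10.0 × 1.125 = 11.250pt
Step 6: 10.0 × 1.125⁶ = 20.273pt
Difference: 20.273 − 11.250 = 9.023pt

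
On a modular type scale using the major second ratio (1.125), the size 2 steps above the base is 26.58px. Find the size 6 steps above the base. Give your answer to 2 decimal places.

42.58px

The gap is 6 − (2) = 4 steps, so the factor is 1.125^4.
26.58 × 1.125⁴ = 26.58 × 1.60181 ≈ 42.576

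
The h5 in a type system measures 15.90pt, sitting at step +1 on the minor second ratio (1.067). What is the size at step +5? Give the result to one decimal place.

The gap is 5 − (1) = 4 steps, so the factor is 1.067^4.
15.90 × 1.067⁴ = 15.90 × 1.29616 ≈ 20.609

20.6pt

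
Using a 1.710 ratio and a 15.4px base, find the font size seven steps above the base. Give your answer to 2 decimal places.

658.41px

Each step on a modular scale multiplies by the ratio, so the size n steps from the base is base × ratioⁿ.
15.4 × 1.710⁷ = 15.4 × 42.75361 ≈ 658.41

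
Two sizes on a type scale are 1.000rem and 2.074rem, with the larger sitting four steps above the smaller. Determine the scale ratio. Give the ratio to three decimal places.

1.200

The ratio satisfies 1.000 × r⁴ = 2.074, so r = (2.074 / 1.000)^(1/4).
r = 2.0740^(1/4) ≈ 1.2001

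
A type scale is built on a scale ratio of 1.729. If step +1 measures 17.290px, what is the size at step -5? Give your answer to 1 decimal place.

Moving from step +1 to step -5 is 6 steps down, so divide by r⁶.
17.290 ÷ 1.729⁶ = 17.290 ÷ 26.71591 ≈ 0.647

0.6px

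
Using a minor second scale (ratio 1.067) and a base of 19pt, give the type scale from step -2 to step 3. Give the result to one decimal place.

Step -2: 19.0 ÷ 1.067² = 16.7
Step -1: 19.0 ÷ 1.067 = 17.8
Step 0: 19pt
Step 1: 19.0 × 1.067 = 20.3
Step 2: 19.0 × 1.067² = 21.6
Step 3: 19.0 × 1.067³ = 23.1

16.7pt, 17.8pt, 19.0pt, 20.3pt, 21.6pt, 23.1pt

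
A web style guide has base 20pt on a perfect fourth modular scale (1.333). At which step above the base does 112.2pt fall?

1.333ⁿ = 112.2 / 20 = 5.6100
n = ln(5.6100) / ln(1.333) = 1.7246 / 0.2874 ≈ 6.00

6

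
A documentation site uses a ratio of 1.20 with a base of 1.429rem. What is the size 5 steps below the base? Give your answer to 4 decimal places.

1.429 ÷ 1.20⁵ = 1.429 ÷ 2.48832 ≈ 0.5743

0.5743rem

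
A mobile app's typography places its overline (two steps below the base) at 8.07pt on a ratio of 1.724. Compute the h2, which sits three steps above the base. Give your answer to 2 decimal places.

The gap is 3 − (-2) = 5 steps, so the factor is 1.724^5.
8.07 × 1.724⁵ = 8.07 × 15.22952 ≈ 122.902

122.90pt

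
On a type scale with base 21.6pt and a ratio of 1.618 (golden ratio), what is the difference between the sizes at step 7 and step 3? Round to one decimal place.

535.6pt

Step 3: 21.6 × 1.618³ = 91.493pt
Step 7: 21.6 × 1.618⁷ = 627.052pt
Difference: 627.052 − 91.493 = 535.559pt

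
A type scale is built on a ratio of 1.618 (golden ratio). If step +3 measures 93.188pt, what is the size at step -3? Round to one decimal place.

5.2pt

93.188 ÷ 1.618⁶ = 93.188 ÷ 17.94201 ≈ 5.194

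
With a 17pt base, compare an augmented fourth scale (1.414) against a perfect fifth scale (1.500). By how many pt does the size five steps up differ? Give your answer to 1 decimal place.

33.0pt

Augmented fourth: 17.0 × 1.414⁵ = 96.094pt
Perfect fifth: 17.0 × 1.500⁵ = 129.094pt
Difference: 129.094 − 96.094 = 33.000pt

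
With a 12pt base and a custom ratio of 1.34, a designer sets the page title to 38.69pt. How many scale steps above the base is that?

1.34ⁿ = 38.69 / 12 = 3.2242
n = ln(3.2242) / ln(1.34) = 1.1707 / 0.2927 ≈ 4.00

4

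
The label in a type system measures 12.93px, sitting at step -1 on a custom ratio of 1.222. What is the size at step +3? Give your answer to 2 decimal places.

12.93 × 1.222⁴ = 12.93 × 2.22990 ≈ 28.833

28.83px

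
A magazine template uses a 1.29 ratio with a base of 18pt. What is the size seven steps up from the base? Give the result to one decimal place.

107.0pt

18.0 × 1.29⁷ = 18.0 × 5.94467 ≈ 107.00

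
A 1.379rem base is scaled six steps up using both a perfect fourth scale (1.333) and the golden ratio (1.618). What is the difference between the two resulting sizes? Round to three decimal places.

17.006rem

Perfect fourth: 1.379 × 1.333⁶ = 7.73651rem
Golden ratio: 1.379 × 1.618⁶ = 24.74203rem
Difference: 24.74203 − 7.73651 = 17.00552rem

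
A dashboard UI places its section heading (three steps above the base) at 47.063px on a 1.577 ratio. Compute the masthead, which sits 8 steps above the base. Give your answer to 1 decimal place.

47.063 × 1.577⁵ = 47.063 × 9.75345 ≈ 459.027

459.0px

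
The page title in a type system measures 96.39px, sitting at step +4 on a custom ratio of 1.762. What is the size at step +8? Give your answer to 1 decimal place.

96.39 × 1.762⁴ = 96.39 × 9.63881 ≈ 929.085

929.1px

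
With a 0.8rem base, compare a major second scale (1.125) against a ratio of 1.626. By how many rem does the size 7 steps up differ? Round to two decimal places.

22.22rem

Major second: 0.8 × 1.125⁷ = 1.8246rem
At 1.626: 0.8 × 1.626⁷ = 24.0400rem
Difference: 24.0400 − 1.8246 = 22.2154rem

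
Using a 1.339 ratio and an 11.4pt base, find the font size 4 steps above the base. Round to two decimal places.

36.65pt

11.4 × 1.339⁴ = 11.4 × 3.21457 ≈ 36.65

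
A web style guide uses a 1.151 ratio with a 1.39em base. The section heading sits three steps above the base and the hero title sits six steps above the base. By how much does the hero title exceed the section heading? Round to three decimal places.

Step 3: 1.39 × 1.151³ = 2.11954em
Step 6: 1.39 × 1.151⁶ = 3.23197em
Difference: 3.23197 − 2.11954 = 1.11243em

1.112em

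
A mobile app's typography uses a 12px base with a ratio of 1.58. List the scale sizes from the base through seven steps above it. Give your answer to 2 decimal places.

Step 0: 12px
Step 1: 12.0 × 1.58 = 18.96
Step 2: 12.0 × 1.58² = 29.96
Step 3: 12.0 × 1.58³ = 47.33
Step 4: 12.0 × 1.58⁴ = 74.78
Step 5: 12.0 × 1.58⁵ = 118.16
Step 6: 12.0 × 1.58⁶ = 186.69
Step 7: 12.0 × 1.58⁷ = 294.97

12.00px, 18.96px, 29.96px, 47.33px, 74.78px, 118.16px, 186.69px, 294.97px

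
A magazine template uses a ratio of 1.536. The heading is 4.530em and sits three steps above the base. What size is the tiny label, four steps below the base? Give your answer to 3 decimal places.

4.530 ÷ 1.536⁷ = 4.530 ÷ 20.17151 ≈ 0.225

0.225em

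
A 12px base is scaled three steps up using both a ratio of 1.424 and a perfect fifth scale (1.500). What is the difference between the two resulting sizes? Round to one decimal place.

At 1.424: 12.0 × 1.424³ = 34.651px
Perfect fifth: 12.0 × 1.500³ = 40.500px
Difference: 40.500 − 34.651 = 5.849px

5.8px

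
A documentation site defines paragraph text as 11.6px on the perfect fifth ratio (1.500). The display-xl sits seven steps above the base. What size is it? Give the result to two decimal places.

11.6 × 1.500⁷ = 11.6 × 17.08594 ≈ 198.20

198.20px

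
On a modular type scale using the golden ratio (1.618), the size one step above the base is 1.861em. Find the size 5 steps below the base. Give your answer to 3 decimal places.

1.861 ÷ 1.618⁶ = 1.861 ÷ 17.94201 ≈ 0.104

0.104em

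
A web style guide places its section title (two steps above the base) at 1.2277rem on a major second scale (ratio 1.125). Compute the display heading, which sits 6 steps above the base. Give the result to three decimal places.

1.2277 × 1.125⁴ = 1.2277 × 1.60181 ≈ 1.967

1.967rem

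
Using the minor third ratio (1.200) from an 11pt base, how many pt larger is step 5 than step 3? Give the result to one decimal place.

Step 3: 11.0 × 1.200³ = 19.008pt
Step 5: 11.0 × 1.200⁵ = 27.372pt
Difference: 27.372 − 19.008 = 8.364pt

8.4pt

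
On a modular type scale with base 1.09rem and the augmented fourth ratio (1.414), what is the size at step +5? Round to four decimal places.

6.1613rem

A modular type scale is a geometric sequence: sizeₙ = base × rⁿ.
1.09 × 1.414⁵ = 1.09 × 5.65258 ≈ 6.1613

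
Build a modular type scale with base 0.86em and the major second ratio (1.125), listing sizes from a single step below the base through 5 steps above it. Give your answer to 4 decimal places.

0.7644em, 0.8600em, 0.9675em, 1.0884em, 1.2245em, 1.3776em, 1.5497em

Step -1: 0.86 ÷ 1.125 = 0.7644
Step 0: 0.86em
Step 1: 0.86 × 1.125 = 0.9675
Step 2: 0.86 × 1.125² = 1.0884
Step 3: 0.86 × 1.125³ = 1.2245
Step 4: 0.86 × 1.125⁴ = 1.3776
Step 5: 0.86 × 1.125⁵ = 1.5497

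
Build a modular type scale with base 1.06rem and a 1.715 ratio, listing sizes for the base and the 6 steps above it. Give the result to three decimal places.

1.060rem, 1.818rem, 3.118rem, 5.347rem, 9.170rem, 15.726rem, 26.971rem

Step 0: 1.06rem
Step 1: 1.06 × 1.715 = 1.818
Step 2: 1.06 × 1.715² = 3.118
Step 3: 1.06 × 1.715³ = 5.347
Step 4: 1.06 × 1.715⁴ = 9.170
Step 5: 1.06 × 1.715⁵ = 15.726
Step 6: 1.06 × 1.715⁶ = 26.971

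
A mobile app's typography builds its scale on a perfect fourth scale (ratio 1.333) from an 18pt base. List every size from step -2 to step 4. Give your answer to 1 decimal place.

Step -2: 18.0 ÷ 1.333² = 10.1
Step -1: 18.0 ÷ 1.333 = 13.5
Step 0: 18pt
Step 1: 18.0 × 1.333 = 24.0
Step 2: 18.0 × 1.333² = 32.0
Step 3: 18.0 × 1.333³ = 42.6
Step 4: 18.0 × 1.333⁴ = 56.8

10.1pt, 13.5pt, 18.0pt, 24.0pt, 32.0pt, 42.6pt, 56.8pt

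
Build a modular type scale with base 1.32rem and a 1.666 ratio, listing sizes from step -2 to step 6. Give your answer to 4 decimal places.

Step -2: 1.32 ÷ 1.666² = 0.4756
Step -1: 1.32 ÷ 1.666 = 0.7923
Step 0: 1.32rem
Step 1: 1.32 × 1.666 = 2.1991
Step 2: 1.32 × 1.666² = 3.6637
Step 3: 1.32 × 1.666³ = 6.1038
Step 4: 1.32 × 1.666⁴ = 10.1689
Step 5: 1.32 × 1.666⁵ = 16.9414
Step 6: 1.32 × 1.666⁶ = 28.2243

0.4756rem, 0.7923rem, 1.3200rem, 2.1991rem, 3.6637rem, 6.1038rem, 10.1689rem, 16.9414rem, 28.2243rem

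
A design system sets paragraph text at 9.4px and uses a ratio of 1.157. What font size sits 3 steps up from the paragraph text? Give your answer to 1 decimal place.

9.4 × 1.157³ = 9.4 × 1.54882 ≈ 14.56

14.6px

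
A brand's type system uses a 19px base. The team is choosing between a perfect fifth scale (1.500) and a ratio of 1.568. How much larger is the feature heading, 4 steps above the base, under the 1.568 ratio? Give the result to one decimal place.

Perfect fifth: 19.0 × 1.500⁴ = 96.188px
At 1.568: 19.0 × 1.568⁴ = 114.852px
Difference: 114.852 − 96.188 = 18.664px

18.7px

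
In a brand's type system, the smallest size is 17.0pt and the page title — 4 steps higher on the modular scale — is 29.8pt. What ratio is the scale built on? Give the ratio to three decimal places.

The ratio satisfies 17.0 × r⁴ = 29.8, so r = (29.8 / 17.0)^(1/4).
r = 1.7529^(1/4) ≈ 1.1506

1.151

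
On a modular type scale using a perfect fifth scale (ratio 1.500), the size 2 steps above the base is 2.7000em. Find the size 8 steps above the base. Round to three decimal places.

The gap is 8 − (2) = 6 steps, so the factor is 1.500^6.
2.7000 × 1.500⁶ = 2.7000 × 11.39062 ≈ 30.755

30.755em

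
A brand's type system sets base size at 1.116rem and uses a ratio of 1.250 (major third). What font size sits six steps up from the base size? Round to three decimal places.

1.116 × 1.250⁶ = 1.116 × 3.81470 ≈ 4.257

4.257rem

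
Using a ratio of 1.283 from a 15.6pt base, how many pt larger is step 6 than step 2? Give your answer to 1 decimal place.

43.9pt

Step 2: 15.6 × 1.283² = 25.679pt
Step 6: 15.6 × 1.283⁶ = 69.580pt
Difference: 69.580 − 25.679 = 43.901pt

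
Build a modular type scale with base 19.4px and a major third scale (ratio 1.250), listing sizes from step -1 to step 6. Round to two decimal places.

15.52px, 19.40px, 24.25px, 30.31px, 37.89px, 47.36px, 59.20px, 74.01px

Step -1: 19.4 ÷ 1.250 = 15.52
Step 0: 19.4px
Step 1: 19.4 × 1.250 = 24.25
Step 2: 19.4 × 1.250² = 30.31
Step 3: 19.4 × 1.250³ = 37.89
Step 4: 19.4 × 1.250⁴ = 47.36
Step 5: 19.4 × 1.250⁵ = 59.20
Step 6: 19.4 × 1.250⁶ = 74.01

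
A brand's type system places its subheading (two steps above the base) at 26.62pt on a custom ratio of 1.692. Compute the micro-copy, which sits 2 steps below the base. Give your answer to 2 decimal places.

Moving from step +2 to step -2 is 4 steps down, so divide by r⁴.
26.62 ÷ 1.692⁴ = 26.62 ÷ 8.19599 ≈ 3.248

3.25pt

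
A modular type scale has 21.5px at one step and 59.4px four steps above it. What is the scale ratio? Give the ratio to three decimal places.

1.289

The ratio satisfies 21.5 × r⁴ = 59.4, so r = (59.4 / 21.5)^(1/4).
r = 2.7628^(1/4) ≈ 1.2892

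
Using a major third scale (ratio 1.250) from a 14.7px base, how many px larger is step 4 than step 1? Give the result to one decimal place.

Step 1: 14.7 × 1.250 = 18.375px
Step 4: 14.7 × 1.250⁴ = 35.889px
Difference: 35.889 − 18.375 = 17.514px

17.5px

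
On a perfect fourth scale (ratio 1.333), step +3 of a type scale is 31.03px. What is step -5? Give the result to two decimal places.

3.11px

Moving from step +3 to step -5 is 8 steps down, so divide by r⁸.
31.03 ÷ 1.333⁸ = 31.03 ÷ 9.96876 ≈ 3.113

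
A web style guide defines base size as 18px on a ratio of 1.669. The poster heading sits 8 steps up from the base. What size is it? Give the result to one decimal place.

1083.7px

A modular type scale is a geometric sequence: sizeₙ = base × rⁿ.
18.0 × 1.669⁸ = 18.0 × 60.20751 ≈ 1083.74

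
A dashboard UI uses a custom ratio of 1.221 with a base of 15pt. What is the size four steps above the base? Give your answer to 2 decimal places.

33.34pt

Each step on a modular scale multiplies by the ratio, so the size n steps from the base is base × ratioⁿ.
15.0 × 1.221⁴ = 15.0 × 2.22261 ≈ 33.34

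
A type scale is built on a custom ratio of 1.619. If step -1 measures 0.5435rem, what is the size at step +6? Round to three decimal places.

15.846rem

The gap is 6 − (-1) = 7 steps, so the factor is 1.619^7.
0.5435 × 1.619⁷ = 0.5435 × 29.15600 ≈ 15.846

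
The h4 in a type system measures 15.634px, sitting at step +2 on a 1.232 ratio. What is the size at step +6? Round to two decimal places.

15.634 × 1.232⁴ = 15.634 × 2.30379 ≈ 36.017

36.02px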